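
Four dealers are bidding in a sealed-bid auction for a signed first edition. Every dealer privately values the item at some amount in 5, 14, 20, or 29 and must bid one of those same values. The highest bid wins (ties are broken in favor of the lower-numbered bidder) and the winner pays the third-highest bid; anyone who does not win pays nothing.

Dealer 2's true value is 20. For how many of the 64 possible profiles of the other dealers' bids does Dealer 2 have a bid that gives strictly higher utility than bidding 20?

Others bid (5, 5, 29): truth gives 0; bid 29 gives 15 > 0. Violating.
Others bid (5, 14, 29): truth gives 0; bid 29 gives 6 > 0. Violating.
Others bid (5, 29, 5): truth gives 0; bid 29 gives 15 > 0. Violating.
Others bid (5, 29, 14): truth gives 0; bid 29 gives 6 > 0. Violating.
Others bid (5, 5, 5): truth gives 15; no alternative beats it.
Others bid (5, 5, 14): truth gives 15; no alternative beats it.
(Checking all 64 profiles: 12 have a profitable deviation, 52 do not.)

12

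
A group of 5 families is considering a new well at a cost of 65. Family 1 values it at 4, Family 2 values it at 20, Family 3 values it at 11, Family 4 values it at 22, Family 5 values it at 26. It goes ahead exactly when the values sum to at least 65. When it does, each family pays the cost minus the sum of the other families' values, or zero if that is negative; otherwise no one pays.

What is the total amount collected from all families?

14

Total value 83 ≥ cost 65, so it is built.
Family 1: others sum to 79; max(0, 65 - 79) = 0.
Family 2: others sum to 63; max(0, 65 - 63) = 2.
Family 3: others sum to 72; max(0, 65 - 72) = 0.
Family 4: others sum to 61; max(0, 65 - 61) = 4.
Family 5: others sum to 57; max(0, 65 - 57) = 8.
Total collected = 0 + 2 + 0 + 4 + 8 = 14.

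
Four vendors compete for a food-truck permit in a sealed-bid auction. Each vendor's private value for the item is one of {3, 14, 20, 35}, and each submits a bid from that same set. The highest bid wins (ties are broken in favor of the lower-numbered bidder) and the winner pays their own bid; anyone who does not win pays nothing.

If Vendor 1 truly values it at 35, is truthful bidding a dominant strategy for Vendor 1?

Consider the case where Vendor 2 bids 3, Vendor 3 bids 3 and Vendor 4 bids 3.
Truthful bid 35: wins, pays 35, utility 35 - 35 = 0.
Bid 3 instead: wins, pays 3, utility 35 - 3 = 32.
Since 32 > 0, bidding 3 is strictly better here, so truthful bidding is not dominant.

No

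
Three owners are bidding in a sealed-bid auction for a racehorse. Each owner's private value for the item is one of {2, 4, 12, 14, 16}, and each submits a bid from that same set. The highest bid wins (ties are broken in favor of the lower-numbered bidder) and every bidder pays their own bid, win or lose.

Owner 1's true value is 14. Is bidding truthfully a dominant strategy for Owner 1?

No

Consider the case where Owner 2 bids 2 and Owner 3 bids 2.
Truthful bid 14: wins, pays 14, utility 14 - 14 = 0.
Bid 2 instead: wins, pays 2, utility 14 - 2 = 12.
Since 12 > 0, bidding 2 is strictly better here, so truthful bidding is not dominant.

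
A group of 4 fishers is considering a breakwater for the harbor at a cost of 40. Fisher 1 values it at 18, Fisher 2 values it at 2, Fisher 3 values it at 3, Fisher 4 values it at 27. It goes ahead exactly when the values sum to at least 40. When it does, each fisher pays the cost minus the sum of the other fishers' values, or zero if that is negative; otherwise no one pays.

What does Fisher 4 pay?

17

Total value 50 ≥ cost 40, so the project is built.
The other fishers' values sum to 23.
Cost minus that sum is 40 - 23 = 17.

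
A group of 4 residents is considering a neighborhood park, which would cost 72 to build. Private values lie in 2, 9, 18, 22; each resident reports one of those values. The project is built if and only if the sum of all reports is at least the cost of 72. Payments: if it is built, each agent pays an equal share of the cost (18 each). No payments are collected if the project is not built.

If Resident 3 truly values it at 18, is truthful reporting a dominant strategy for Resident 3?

Yes

Check each profile of the others' reports and compare truth against every alternative report.
Others report (2, 2, 2): truth gives 0, best alternative gives 0.
Others report (2, 2, 9): truth gives 0, best alternative gives 0.
Others report (2, 2, 18): truth gives 0, best alternative gives 0.
Others report (2, 2, 22): truth gives 0, best alternative gives 0.
Others report (2, 9, 2): truth gives 0, best alternative gives 0.
Others report (2, 9, 9): truth gives 0, best alternative gives 0.
(Remaining 58 profiles checked similarly; truth is weakly best in each.)
In every case the truthful report is at least as good as any alternative, so it is a dominant strategy.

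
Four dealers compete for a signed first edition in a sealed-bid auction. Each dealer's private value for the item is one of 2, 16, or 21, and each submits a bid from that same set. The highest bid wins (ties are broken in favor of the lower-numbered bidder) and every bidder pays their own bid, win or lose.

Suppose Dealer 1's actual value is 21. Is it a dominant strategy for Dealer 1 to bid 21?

No

Consider the case where Dealer 2 bids 2, Dealer 3 bids 2 and Dealer 4 bids 2.
Truthful bid 21: wins, pays 21, utility 21 - 21 = 0.
Bid 2 instead: wins, pays 2, utility 21 - 2 = 19.
Since 19 > 0, bidding 2 is strictly better here, so truthful bidding is not dominant.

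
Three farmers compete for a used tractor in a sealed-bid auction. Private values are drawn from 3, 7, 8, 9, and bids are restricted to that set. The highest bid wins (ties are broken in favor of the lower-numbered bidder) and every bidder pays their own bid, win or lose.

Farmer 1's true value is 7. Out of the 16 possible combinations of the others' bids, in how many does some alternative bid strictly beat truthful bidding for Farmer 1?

13

Others bid (3, 3): truth gives 0; bid 3 gives 4 > 0. Violating.
Others bid (3, 8): truth gives -7; bid 8 gives -1 > -7. Violating.
Others bid (3, 9): truth gives -7; bid 9 gives -2 > -7. Violating.
Others bid (7, 8): truth gives -7; bid 8 gives -1 > -7. Violating.
Others bid (3, 7): truth gives 0; no alternative beats it.
Others bid (7, 3): truth gives 0; no alternative beats it.
(Checking all 16 profiles: 13 have a profitable deviation, 3 do not.)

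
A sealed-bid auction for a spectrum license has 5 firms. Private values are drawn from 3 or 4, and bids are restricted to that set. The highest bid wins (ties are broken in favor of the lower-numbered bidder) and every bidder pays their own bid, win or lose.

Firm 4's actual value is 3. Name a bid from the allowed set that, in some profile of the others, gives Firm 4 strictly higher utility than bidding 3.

4

Suppose Firm 1 bids 3, Firm 2 bids 3, Firm 3 bids 3 and Firm 5 bids 3.
Bid 3: loses but pays 3, utility -3.
Bid 4: wins, pays 4, utility 3 - 4 = -1.
So bidding 4 beats truth here (-1 > -3).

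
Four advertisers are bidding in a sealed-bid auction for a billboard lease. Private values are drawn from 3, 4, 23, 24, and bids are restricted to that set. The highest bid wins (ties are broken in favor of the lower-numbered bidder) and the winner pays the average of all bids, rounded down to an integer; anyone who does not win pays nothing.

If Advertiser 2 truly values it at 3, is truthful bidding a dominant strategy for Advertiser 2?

Yes

Check each profile of the others' bids and compare truth against every alternative bid.
Others bid (3, 3, 3): truth gives 0, best alternative gives 0.
Others bid (3, 3, 4): truth gives 0, best alternative gives 0.
Others bid (3, 3, 23): truth gives 0, best alternative gives 0.
Others bid (3, 3, 24): truth gives 0, best alternative gives 0.
Others bid (3, 4, 3): truth gives 0, best alternative gives 0.
Others bid (3, 4, 4): truth gives 0, best alternative gives 0.
(Remaining 58 profiles checked similarly; truth is weakly best in each.)
In every case the truthful bid is at least as good as any alternative, so it is a dominant strategy.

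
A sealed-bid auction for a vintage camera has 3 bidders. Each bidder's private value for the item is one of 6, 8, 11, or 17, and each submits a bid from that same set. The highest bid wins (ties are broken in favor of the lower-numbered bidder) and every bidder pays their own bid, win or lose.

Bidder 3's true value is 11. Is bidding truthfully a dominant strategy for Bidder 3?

No

Consider the case where Bidder 1 bids 6 and Bidder 2 bids 6.
Truthful bid 11: wins, pays 11, utility 11 - 11 = 0.
Bid 8 instead: wins, pays 8, utility 11 - 8 = 3.
Since 3 > 0, bidding 8 is strictly better here, so truthful bidding is not dominant.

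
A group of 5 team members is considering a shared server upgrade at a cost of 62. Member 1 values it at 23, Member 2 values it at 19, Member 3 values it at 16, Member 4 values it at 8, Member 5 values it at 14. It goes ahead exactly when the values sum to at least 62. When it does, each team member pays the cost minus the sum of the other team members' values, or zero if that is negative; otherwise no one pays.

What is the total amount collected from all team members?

6

Total value 80 ≥ cost 62, so it is built.
Member 1: others sum to 57; max(0, 62 - 57) = 5.
Member 2: others sum to 61; max(0, 62 - 61) = 1.
Member 3: others sum to 64; max(0, 62 - 64) = 0.
Member 4: others sum to 72; max(0, 62 - 72) = 0.
Member 5: others sum to 66; max(0, 62 - 66) = 0.
Total collected = 5 + 1 + 0 + 0 + 0 = 6.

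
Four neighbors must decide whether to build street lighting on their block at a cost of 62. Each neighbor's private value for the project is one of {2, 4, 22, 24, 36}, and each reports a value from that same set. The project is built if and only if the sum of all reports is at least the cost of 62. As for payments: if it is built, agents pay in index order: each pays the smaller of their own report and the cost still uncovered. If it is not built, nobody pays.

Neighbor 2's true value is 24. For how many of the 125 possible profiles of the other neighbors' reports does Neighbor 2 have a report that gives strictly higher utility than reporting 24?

93

Others report (2, 2, 36): truth gives 0; report 22 gives 2 > 0. Violating.
Others report (2, 4, 36): truth gives 0; report 22 gives 2 > 0. Violating.
Others report (2, 22, 22): truth gives 0; report 22 gives 2 > 0. Violating.
Others report (2, 22, 24): truth gives 0; report 22 gives 2 > 0. Violating.
Others report (2, 2, 2): truth gives 0; no alternative beats it.
Others report (2, 2, 4): truth gives 0; no alternative beats it.
(Checking all 125 profiles: 93 have a profitable deviation, 32 do not.)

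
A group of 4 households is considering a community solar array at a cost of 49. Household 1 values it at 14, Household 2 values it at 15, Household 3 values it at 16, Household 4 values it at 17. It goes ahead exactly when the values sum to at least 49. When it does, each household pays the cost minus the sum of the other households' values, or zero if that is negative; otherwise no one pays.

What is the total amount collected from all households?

Total value 62 ≥ cost 49, so it is built.
Household 1: others sum to 48; max(0, 49 - 48) = 1.
Household 2: others sum to 47; max(0, 49 - 47) = 2.
Household 3: others sum to 46; max(0, 49 - 46) = 3.
Household 4: others sum to 45; max(0, 49 - 45) = 4.
Total collected = 1 + 2 + 3 + 4 = 10.

10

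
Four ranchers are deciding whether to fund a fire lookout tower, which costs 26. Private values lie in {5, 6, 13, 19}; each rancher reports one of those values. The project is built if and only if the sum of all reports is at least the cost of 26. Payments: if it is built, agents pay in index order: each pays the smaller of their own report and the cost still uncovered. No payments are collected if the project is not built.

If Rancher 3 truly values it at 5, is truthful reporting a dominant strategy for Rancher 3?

Yes

Check each profile of the others' reports and compare truth against every alternative report.
Others report (5, 5, 13): truth gives 0, best alternative gives -1.
Others report (5, 5, 19): truth gives 0, best alternative gives -1.
Others report (5, 6, 13): truth gives 0, best alternative gives -1.
Others report (5, 6, 19): truth gives 0, best alternative gives -1.
Others report (5, 13, 5): truth gives 0, best alternative gives -1.
Others report (5, 13, 6): truth gives 0, best alternative gives -1.
(Remaining 58 profiles checked similarly; truth is weakly best in each.)
In every case the truthful report is at least as good as any alternative, so it is a dominant strategy.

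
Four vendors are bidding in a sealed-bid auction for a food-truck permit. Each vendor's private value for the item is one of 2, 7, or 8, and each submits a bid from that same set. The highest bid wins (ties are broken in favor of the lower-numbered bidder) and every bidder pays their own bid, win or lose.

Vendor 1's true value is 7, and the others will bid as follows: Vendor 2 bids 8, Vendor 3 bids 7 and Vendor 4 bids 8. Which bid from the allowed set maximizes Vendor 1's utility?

Bid 2: loses but pays 2, utility -2.
Bid 7: loses but pays 7, utility -7.
Bid 8: wins, pays 8, utility 7 - 8 = -1.
The best choice is 8 with utility -1.

8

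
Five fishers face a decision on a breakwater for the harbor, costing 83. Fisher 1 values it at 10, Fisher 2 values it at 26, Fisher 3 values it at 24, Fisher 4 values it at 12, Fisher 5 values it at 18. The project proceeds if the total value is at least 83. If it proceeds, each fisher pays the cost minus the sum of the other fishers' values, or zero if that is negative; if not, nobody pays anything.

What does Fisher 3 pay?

Total value 90 ≥ cost 83, so the project is built.
The other fishers' values sum to 66.
Cost minus that sum is 83 - 66 = 17.

17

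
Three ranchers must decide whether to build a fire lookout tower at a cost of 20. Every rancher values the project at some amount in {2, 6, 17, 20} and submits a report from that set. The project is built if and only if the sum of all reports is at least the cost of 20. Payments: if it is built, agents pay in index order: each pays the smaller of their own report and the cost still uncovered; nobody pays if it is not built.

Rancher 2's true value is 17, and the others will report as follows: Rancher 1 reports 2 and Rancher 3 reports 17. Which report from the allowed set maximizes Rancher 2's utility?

Report 2: project built, pays 2, utility 17 - 2 = 15.
Report 6: project built, pays 6, utility 17 - 6 = 11.
Report 17: project built, pays 17, utility 17 - 17 = 0.
Report 20: project built, pays 18, utility 17 - 18 = -1.
The best choice is 2 with utility 15.

2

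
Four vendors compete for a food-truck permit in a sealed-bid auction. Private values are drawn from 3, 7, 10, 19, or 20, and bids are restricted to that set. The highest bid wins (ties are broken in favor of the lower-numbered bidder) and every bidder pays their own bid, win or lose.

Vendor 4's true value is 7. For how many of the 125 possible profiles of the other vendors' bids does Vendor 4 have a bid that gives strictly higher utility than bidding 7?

Others bid (3, 3, 7): truth gives -7; bid 3 gives -3 > -7. Violating.
Others bid (3, 3, 10): truth gives -7; bid 3 gives -3 > -7. Violating.
Others bid (3, 3, 19): truth gives -7; bid 3 gives -3 > -7. Violating.
Others bid (3, 3, 20): truth gives -7; bid 3 gives -3 > -7. Violating.
Others bid (3, 3, 3): truth gives 0; no alternative beats it.
(Checking all 125 profiles: 124 have a profitable deviation, 1 does not.)

124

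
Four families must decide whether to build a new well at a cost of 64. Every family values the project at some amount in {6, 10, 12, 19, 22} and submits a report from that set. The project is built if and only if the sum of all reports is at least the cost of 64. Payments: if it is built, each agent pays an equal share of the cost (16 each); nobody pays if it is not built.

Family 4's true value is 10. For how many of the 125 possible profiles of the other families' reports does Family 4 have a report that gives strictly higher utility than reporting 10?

Others report (10, 22, 22): truth gives -6; report 6 gives 0 > -6. Violating.
Others report (12, 22, 22): truth gives -6; report 6 gives 0 > -6. Violating.
Others report (19, 19, 19): truth gives -6; report 6 gives 0 > -6. Violating.
Others report (22, 10, 22): truth gives -6; report 6 gives 0 > -6. Violating.
Others report (6, 6, 6): truth gives 0; no alternative beats it.
Others report (6, 6, 10): truth gives 0; no alternative beats it.
(Checking all 125 profiles: 7 have a profitable deviation, 118 do not.)

7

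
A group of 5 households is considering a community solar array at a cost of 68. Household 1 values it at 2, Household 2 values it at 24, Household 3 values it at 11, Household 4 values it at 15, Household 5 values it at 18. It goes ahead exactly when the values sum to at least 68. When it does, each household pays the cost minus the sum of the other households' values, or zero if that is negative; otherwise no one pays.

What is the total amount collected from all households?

Total value 70 ≥ cost 68, so it is built.
Household 1: others sum to 68; max(0, 68 - 68) = 0.
Household 2: others sum to 46; max(0, 68 - 46) = 22.
Household 3: others sum to 59; max(0, 68 - 59) = 9.
Household 4: others sum to 55; max(0, 68 - 55) = 13.
Household 5: others sum to 52; max(0, 68 - 52) = 16.
Total collected = 0 + 22 + 9 + 13 + 16 = 60.

60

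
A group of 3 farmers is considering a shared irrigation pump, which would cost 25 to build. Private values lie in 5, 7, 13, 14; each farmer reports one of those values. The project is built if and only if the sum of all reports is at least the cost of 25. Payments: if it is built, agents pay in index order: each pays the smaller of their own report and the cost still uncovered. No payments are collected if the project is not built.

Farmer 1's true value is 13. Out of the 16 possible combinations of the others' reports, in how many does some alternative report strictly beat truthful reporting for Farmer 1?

Others report (5, 13): truth gives 0; report 7 gives 6 > 0. Violating.
Others report (5, 14): truth gives 0; report 7 gives 6 > 0. Violating.
Others report (7, 13): truth gives 0; report 5 gives 8 > 0. Violating.
Others report (7, 14): truth gives 0; report 5 gives 8 > 0. Violating.
Others report (5, 5): truth gives 0; no alternative beats it.
Others report (5, 7): truth gives 0; no alternative beats it.
(Checking all 16 profiles: 12 have a profitable deviation, 4 do not.)

12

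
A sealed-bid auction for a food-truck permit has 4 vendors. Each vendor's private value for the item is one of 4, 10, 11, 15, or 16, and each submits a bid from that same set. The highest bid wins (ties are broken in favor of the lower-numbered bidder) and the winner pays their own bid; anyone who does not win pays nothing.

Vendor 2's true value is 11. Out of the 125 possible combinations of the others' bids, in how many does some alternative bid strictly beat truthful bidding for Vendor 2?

4

Others bid (4, 4, 4): truth gives 0; bid 10 gives 1 > 0. Violating.
Others bid (4, 4, 10): truth gives 0; bid 10 gives 1 > 0. Violating.
Others bid (4, 10, 4): truth gives 0; bid 10 gives 1 > 0. Violating.
Others bid (4, 10, 10): truth gives 0; bid 10 gives 1 > 0. Violating.
Others bid (4, 4, 11): truth gives 0; no alternative beats it.
Others bid (4, 4, 15): truth gives 0; no alternative beats it.
(Checking all 125 profiles: 4 have a profitable deviation, 121 do not.)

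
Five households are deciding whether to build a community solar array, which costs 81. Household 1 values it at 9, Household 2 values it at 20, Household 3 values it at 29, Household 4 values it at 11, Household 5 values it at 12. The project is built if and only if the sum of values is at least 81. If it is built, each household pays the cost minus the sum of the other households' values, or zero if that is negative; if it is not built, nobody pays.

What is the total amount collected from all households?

Total value 81 ≥ cost 81, so it is built.
Household 1: others sum to 72; max(0, 81 - 72) = 9.
Household 2: others sum to 61; max(0, 81 - 61) = 20.
Household 3: others sum to 52; max(0, 81 - 52) = 29.
Household 4: others sum to 70; max(0, 81 - 70) = 11.
Household 5: others sum to 69; max(0, 81 - 69) = 12.
Total collected = 9 + 20 + 29 + 11 + 12 = 81.

81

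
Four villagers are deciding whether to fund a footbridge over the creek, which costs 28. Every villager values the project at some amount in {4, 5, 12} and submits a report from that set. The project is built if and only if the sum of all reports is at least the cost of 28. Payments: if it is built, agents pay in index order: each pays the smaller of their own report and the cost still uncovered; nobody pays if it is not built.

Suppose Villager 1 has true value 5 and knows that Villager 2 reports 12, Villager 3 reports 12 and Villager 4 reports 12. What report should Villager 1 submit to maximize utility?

Report 4: project built, pays 4, utility 5 - 4 = 1.
Report 5: project built, pays 5, utility 5 - 5 = 0.
Report 12: project built, pays 12, utility 5 - 12 = -7.
The best choice is 4 with utility 1.

4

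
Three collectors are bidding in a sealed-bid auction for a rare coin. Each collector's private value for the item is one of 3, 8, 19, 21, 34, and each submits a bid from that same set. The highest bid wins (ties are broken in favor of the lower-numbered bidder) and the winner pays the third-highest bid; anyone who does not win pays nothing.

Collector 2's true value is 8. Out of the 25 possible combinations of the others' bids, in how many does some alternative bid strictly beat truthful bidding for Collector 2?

Others bid (3, 19): truth gives 0; bid 19 gives 5 > 0. Violating.
Others bid (3, 21): truth gives 0; bid 21 gives 5 > 0. Violating.
Others bid (3, 34): truth gives 0; bid 34 gives 5 > 0. Violating.
Others bid (8, 3): truth gives 0; bid 19 gives 5 > 0. Violating.
Others bid (3, 3): truth gives 5; no alternative beats it.
Others bid (3, 8): truth gives 5; no alternative beats it.
(Checking all 25 profiles: 6 have a profitable deviation, 19 do not.)

6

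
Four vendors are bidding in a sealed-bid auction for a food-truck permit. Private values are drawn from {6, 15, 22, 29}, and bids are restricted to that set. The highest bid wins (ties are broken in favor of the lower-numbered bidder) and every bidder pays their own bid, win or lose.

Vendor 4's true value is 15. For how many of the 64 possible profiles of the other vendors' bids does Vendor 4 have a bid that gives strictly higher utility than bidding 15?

Others bid (6, 6, 15): truth gives -15; bid 6 gives -6 > -15. Violating.
Others bid (6, 6, 22): truth gives -15; bid 6 gives -6 > -15. Violating.
Others bid (6, 6, 29): truth gives -15; bid 6 gives -6 > -15. Violating.
Others bid (6, 15, 6): truth gives -15; bid 6 gives -6 > -15. Violating.
Others bid (6, 6, 6): truth gives 0; no alternative beats it.
(Checking all 64 profiles: 63 have a profitable deviation, 1 does not.)

63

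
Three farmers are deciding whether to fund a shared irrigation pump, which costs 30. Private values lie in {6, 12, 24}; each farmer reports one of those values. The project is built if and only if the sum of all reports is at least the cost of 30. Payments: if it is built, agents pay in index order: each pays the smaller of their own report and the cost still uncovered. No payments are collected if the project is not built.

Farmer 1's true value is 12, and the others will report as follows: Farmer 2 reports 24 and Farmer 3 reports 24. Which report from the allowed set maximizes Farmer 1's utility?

6

Report 6: project built, pays 6, utility 12 - 6 = 6.
Report 12: project built, pays 12, utility 12 - 12 = 0.
Report 24: project built, pays 24, utility 12 - 24 = -12.
The best choice is 6 with utility 6.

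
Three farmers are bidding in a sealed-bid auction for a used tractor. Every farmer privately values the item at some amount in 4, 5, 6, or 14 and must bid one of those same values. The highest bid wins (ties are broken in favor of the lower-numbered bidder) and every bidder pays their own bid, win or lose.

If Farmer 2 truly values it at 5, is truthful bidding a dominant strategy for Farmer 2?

Consider the case where Farmer 1 bids 4 and Farmer 3 bids 6.
Truthful bid 5: loses but pays 5, utility -5.
Bid 4 instead: loses but pays 4, utility -4.
Since -4 > -5, bidding 4 is strictly better here, so truthful bidding is not dominant.

No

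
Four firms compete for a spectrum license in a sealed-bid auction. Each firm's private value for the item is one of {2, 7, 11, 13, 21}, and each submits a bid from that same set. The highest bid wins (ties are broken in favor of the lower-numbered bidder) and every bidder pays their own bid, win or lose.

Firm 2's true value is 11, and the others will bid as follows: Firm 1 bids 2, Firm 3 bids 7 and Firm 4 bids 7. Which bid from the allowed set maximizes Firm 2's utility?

7

Bid 2: loses but pays 2, utility -2.
Bid 7: wins, pays 7, utility 11 - 7 = 4.
Bid 11: wins, pays 11, utility 11 - 11 = 0.
Bid 13: wins, pays 13, utility 11 - 13 = -2.
Bid 21: wins, pays 21, utility 11 - 21 = -10.
The best choice is 7 with utility 4.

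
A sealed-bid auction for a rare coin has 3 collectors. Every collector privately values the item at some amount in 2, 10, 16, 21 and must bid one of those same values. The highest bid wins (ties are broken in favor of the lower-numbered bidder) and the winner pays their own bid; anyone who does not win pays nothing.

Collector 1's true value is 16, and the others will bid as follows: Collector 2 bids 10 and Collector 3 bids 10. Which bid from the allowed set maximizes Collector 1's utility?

Bid 2: loses, pays 0, utility 0.
Bid 10: wins, pays 10, utility 16 - 10 = 6.
Bid 16: wins, pays 16, utility 16 - 16 = 0.
Bid 21: wins, pays 21, utility 16 - 21 = -5.
The best choice is 10 with utility 6.

10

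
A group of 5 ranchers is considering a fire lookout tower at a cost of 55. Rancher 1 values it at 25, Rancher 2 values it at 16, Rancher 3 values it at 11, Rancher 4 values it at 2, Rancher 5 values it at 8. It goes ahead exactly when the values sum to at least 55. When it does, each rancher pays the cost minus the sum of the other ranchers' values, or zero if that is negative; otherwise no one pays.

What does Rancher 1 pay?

Total value 62 ≥ cost 55, so the project is built.
The other ranchers' values sum to 37.
Cost minus that sum is 55 - 37 = 18.

18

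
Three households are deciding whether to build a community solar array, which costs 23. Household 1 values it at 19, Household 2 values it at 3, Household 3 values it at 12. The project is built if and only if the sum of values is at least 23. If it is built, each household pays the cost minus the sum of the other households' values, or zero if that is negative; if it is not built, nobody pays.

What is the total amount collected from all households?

Total value 34 ≥ cost 23, so it is built.
Household 1: others sum to 15; max(0, 23 - 15) = 8.
Household 2: others sum to 31; max(0, 23 - 31) = 0.
Household 3: others sum to 22; max(0, 23 - 22) = 1.
Total collected = 8 + 0 + 1 = 9.

9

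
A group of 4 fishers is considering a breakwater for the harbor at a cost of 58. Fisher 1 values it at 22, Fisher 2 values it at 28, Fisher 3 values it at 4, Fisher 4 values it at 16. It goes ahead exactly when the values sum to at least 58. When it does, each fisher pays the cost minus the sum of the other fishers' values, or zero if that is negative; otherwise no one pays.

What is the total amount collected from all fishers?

Total value 70 ≥ cost 58, so it is built.
Fisher 1: others sum to 48; max(0, 58 - 48) = 10.
Fisher 2: others sum to 42; max(0, 58 - 42) = 16.
Fisher 3: others sum to 66; max(0, 58 - 66) = 0.
Fisher 4: others sum to 54; max(0, 58 - 54) = 4.
Total collected = 10 + 16 + 0 + 4 = 30.

30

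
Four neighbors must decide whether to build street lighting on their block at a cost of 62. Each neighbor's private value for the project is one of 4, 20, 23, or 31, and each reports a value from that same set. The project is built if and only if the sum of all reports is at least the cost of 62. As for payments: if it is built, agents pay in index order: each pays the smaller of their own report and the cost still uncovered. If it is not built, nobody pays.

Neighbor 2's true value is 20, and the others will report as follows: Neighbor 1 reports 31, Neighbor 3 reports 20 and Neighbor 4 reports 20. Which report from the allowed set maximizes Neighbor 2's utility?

Report 4: project built, pays 4, utility 20 - 4 = 16.
Report 20: project built, pays 20, utility 20 - 20 = 0.
Report 23: project built, pays 23, utility 20 - 23 = -3.
Report 31: project built, pays 31, utility 20 - 31 = -11.
The best choice is 4 with utility 16.

4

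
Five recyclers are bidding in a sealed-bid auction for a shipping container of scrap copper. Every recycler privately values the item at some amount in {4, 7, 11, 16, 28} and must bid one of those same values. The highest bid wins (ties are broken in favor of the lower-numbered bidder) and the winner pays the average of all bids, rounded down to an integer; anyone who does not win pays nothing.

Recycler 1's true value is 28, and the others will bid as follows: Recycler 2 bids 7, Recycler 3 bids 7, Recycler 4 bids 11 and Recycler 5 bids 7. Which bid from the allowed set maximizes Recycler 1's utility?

Bid 4: loses, pays 0, utility 0.
Bid 7: loses, pays 0, utility 0.
Bid 11: wins, pays 8, utility 28 - 8 = 20.
Bid 16: wins, pays 9, utility 28 - 9 = 19.
Bid 28: wins, pays 12, utility 28 - 12 = 16.
The best choice is 11 with utility 20.

11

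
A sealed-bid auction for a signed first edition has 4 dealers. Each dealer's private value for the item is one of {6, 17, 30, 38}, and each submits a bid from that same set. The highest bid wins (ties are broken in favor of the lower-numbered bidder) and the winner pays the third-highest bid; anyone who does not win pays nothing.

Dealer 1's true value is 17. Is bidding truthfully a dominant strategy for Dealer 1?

No

Consider the case where Dealer 2 bids 6, Dealer 3 bids 6 and Dealer 4 bids 30.
Truthful bid 17: loses, pays 0, utility 0.
Bid 30 instead: wins, pays 6, utility 17 - 6 = 11.
Since 11 > 0, bidding 30 is strictly better here, so truthful bidding is not dominant.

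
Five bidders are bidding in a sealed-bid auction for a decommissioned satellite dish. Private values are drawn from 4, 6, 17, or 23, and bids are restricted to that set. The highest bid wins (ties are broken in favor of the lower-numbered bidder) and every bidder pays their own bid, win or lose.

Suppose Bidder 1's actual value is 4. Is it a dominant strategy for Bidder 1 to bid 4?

No

Consider the case where Bidder 2 bids 4, Bidder 3 bids 4, Bidder 4 bids 4 and Bidder 5 bids 6.
Truthful bid 4: loses but pays 4, utility -4.
Bid 6 instead: wins, pays 6, utility 4 - 6 = -2.
Since -2 > -4, bidding 6 is strictly better here, so truthful bidding is not dominant.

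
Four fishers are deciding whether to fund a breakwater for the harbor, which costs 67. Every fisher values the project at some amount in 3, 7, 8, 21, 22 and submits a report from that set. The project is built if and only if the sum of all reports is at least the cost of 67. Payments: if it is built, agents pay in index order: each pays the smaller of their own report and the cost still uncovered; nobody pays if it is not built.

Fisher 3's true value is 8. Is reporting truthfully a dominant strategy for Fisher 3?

No

Consider the case where Fisher 1 reports 21, Fisher 2 reports 21 and Fisher 4 reports 21.
Truthful report 8: project built, pays 8, utility 8 - 8 = 0.
Report 7 instead: project built, pays 7, utility 8 - 7 = 1.
Since 1 > 0, reporting 7 is strictly better here, so truthful reporting is not dominant.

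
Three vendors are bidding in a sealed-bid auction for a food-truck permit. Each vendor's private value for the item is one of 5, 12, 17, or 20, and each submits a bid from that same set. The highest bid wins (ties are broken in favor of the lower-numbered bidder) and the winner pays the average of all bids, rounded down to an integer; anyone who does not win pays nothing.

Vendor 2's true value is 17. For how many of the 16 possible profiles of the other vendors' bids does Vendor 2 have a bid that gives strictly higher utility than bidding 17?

Others bid (5, 5): truth gives 8; bid 12 gives 10 > 8. Violating.
Others bid (5, 12): truth gives 6; bid 12 gives 8 > 6. Violating.
Others bid (5, 20): truth gives 0; bid 20 gives 2 > 0. Violating.
Others bid (17, 5): truth gives 0; bid 20 gives 3 > 0. Violating.
Others bid (5, 17): truth gives 4; no alternative beats it.
Others bid (12, 5): truth gives 6; no alternative beats it.
(Checking all 16 profiles: 5 have a profitable deviation, 11 do not.)

5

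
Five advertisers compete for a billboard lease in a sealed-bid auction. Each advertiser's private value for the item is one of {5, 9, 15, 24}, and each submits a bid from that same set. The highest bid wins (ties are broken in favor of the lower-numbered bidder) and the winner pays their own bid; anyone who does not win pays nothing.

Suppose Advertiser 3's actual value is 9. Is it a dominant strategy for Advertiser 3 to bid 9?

Yes

Check each profile of the others' bids and compare truth against every alternative bid.
Others bid (5, 5, 5, 5): truth gives 0, best alternative gives 0.
Others bid (5, 5, 5, 9): truth gives 0, best alternative gives 0.
Others bid (5, 5, 5, 15): truth gives 0, best alternative gives 0.
Others bid (5, 5, 5, 24): truth gives 0, best alternative gives 0.
Others bid (5, 5, 9, 5): truth gives 0, best alternative gives 0.
Others bid (5, 5, 9, 9): truth gives 0, best alternative gives 0.
(Remaining 250 profiles checked similarly; truth is weakly best in each.)
In every case the truthful bid is at least as good as any alternative, so it is a dominant strategy.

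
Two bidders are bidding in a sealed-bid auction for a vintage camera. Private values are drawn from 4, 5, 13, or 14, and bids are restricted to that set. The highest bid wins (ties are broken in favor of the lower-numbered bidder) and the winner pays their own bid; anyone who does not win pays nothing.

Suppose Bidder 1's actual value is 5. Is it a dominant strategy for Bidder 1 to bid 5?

No

Consider the case where Bidder 2 bids 4.
Truthful bid 5: wins, pays 5, utility 5 - 5 = 0.
Bid 4 instead: wins, pays 4, utility 5 - 4 = 1.
Since 1 > 0, bidding 4 is strictly better here, so truthful bidding is not dominant.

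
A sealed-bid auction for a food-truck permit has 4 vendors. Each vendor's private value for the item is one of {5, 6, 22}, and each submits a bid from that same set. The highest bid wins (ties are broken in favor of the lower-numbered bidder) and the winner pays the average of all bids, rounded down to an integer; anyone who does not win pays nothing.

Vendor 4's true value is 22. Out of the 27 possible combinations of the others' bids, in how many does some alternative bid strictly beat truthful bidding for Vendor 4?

Others bid (5, 5, 5): truth gives 13; bid 6 gives 17 > 13. Violating.
Others bid (5, 5, 6): truth gives 13; no alternative beats it.
Others bid (5, 5, 22): truth gives 0; no alternative beats it.
(Checking all 27 profiles: 1 has a profitable deviation, 26 do not.)

1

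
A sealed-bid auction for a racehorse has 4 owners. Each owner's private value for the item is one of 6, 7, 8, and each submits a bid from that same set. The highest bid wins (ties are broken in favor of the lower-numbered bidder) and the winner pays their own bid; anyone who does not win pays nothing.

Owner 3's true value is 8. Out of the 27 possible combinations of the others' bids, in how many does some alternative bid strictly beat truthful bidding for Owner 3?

2

Others bid (6, 6, 6): truth gives 0; bid 7 gives 1 > 0. Violating.
Others bid (6, 6, 7): truth gives 0; bid 7 gives 1 > 0. Violating.
Others bid (6, 6, 8): truth gives 0; no alternative beats it.
Others bid (6, 7, 6): truth gives 0; no alternative beats it.
(Checking all 27 profiles: 2 have a profitable deviation, 25 do not.)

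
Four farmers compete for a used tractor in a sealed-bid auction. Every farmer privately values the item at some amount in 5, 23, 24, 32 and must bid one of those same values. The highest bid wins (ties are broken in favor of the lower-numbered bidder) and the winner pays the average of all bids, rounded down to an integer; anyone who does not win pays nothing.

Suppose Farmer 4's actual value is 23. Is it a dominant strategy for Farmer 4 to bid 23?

Consider the case where Farmer 1 bids 5, Farmer 2 bids 5 and Farmer 3 bids 23.
Truthful bid 23: loses, pays 0, utility 0.
Bid 24 instead: wins, pays 14, utility 23 - 14 = 9.
Since 9 > 0, bidding 24 is strictly better here, so truthful bidding is not dominant.

No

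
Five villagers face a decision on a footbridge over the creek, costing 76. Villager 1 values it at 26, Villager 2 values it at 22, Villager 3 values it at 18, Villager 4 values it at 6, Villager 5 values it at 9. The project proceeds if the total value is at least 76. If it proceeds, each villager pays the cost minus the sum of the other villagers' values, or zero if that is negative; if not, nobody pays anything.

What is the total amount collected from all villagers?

Total value 81 ≥ cost 76, so it is built.
Villager 1: others sum to 55; max(0, 76 - 55) = 21.
Villager 2: others sum to 59; max(0, 76 - 59) = 17.
Villager 3: others sum to 63; max(0, 76 - 63) = 13.
Villager 4: others sum to 75; max(0, 76 - 75) = 1.
Villager 5: others sum to 72; max(0, 76 - 72) = 4.
Total collected = 21 + 17 + 13 + 1 + 4 = 56.

56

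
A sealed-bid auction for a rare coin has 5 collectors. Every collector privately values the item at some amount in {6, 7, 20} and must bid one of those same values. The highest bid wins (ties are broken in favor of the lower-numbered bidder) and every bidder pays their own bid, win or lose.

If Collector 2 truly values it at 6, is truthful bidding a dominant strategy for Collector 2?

Consider the case where Collector 1 bids 6, Collector 3 bids 6, Collector 4 bids 6 and Collector 5 bids 6.
Truthful bid 6: loses but pays 6, utility -6.
Bid 7 instead: wins, pays 7, utility 6 - 7 = -1.
Since -1 > -6, bidding 7 is strictly better here, so truthful bidding is not dominant.

No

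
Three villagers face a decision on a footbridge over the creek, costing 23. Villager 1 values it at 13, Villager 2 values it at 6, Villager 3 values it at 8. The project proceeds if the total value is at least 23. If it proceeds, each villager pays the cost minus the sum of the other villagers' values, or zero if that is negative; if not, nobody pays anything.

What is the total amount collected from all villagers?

15

Total value 27 ≥ cost 23, so it is built.
Villager 1: others sum to 14; max(0, 23 - 14) = 9.
Villager 2: others sum to 21; max(0, 23 - 21) = 2.
Villager 3: others sum to 19; max(0, 23 - 19) = 4.
Total collected = 9 + 2 + 4 = 15.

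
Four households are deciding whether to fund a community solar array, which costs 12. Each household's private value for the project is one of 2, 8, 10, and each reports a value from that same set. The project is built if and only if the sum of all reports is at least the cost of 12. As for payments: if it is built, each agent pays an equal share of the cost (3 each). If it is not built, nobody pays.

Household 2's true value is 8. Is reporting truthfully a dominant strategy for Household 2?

Check each profile of the others' reports and compare truth against every alternative report.
Others report (2, 2, 2): truth gives 5, best alternative gives 5.
Others report (2, 2, 8): truth gives 5, best alternative gives 5.
Others report (2, 2, 10): truth gives 5, best alternative gives 5.
Others report (2, 8, 2): truth gives 5, best alternative gives 5.
Others report (2, 8, 8): truth gives 5, best alternative gives 5.
Others report (2, 8, 10): truth gives 5, best alternative gives 5.
(Remaining 21 profiles checked similarly; truth is weakly best in each.)
In every case the truthful report is at least as good as any alternative, so it is a dominant strategy.

Yes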